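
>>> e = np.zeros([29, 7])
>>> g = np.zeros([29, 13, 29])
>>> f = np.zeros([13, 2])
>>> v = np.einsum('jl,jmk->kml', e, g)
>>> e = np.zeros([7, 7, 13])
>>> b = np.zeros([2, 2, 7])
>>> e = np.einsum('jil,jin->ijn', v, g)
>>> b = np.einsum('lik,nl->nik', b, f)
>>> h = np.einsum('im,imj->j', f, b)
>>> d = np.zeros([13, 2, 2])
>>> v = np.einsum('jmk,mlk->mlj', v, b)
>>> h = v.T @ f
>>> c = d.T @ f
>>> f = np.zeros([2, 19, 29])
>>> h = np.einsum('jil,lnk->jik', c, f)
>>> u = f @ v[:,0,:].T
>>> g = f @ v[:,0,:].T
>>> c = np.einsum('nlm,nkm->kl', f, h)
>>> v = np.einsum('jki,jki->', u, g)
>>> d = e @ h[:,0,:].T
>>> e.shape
(13, 29, 29)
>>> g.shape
(2, 19, 13)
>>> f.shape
(2, 19, 29)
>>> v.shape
()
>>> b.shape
(13, 2, 7)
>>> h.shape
(2, 2, 29)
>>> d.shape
(13, 29, 2)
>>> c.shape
(2, 19)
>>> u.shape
(2, 19, 13)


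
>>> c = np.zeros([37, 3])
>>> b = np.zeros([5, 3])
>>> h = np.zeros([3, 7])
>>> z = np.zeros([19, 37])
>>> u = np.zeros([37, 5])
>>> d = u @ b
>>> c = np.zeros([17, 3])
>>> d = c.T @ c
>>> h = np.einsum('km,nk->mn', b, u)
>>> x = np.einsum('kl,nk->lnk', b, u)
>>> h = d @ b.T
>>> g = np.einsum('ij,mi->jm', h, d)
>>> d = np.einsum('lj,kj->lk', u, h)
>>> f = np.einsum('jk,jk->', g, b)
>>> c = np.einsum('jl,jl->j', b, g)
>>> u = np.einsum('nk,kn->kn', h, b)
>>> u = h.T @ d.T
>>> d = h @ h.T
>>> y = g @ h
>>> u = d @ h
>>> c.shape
(5,)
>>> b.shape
(5, 3)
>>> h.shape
(3, 5)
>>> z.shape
(19, 37)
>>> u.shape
(3, 5)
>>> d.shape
(3, 3)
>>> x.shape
(3, 37, 5)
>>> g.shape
(5, 3)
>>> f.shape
()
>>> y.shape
(5, 5)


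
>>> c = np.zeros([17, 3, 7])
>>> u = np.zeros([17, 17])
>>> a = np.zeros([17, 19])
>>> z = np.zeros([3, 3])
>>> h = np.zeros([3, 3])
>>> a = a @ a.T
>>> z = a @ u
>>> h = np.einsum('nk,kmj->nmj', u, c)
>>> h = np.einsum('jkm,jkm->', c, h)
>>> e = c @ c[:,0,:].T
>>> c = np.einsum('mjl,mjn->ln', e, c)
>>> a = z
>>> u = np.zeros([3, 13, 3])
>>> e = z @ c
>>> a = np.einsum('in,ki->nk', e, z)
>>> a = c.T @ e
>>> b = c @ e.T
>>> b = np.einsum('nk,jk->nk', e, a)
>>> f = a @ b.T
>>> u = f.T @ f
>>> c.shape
(17, 7)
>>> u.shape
(17, 17)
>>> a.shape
(7, 7)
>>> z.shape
(17, 17)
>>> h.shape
()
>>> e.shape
(17, 7)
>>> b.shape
(17, 7)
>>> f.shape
(7, 17)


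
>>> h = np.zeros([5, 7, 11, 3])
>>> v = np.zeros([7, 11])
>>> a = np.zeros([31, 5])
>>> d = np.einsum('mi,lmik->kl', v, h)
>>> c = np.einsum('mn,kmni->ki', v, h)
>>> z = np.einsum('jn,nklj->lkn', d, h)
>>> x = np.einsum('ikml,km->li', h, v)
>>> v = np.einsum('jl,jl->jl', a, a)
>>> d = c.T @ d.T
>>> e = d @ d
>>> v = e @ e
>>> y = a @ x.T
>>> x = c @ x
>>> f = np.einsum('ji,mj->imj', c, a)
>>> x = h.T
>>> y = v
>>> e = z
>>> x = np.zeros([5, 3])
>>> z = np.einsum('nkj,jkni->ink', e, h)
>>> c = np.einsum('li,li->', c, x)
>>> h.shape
(5, 7, 11, 3)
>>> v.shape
(3, 3)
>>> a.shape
(31, 5)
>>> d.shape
(3, 3)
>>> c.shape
()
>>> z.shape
(3, 11, 7)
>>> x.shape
(5, 3)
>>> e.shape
(11, 7, 5)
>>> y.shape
(3, 3)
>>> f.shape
(3, 31, 5)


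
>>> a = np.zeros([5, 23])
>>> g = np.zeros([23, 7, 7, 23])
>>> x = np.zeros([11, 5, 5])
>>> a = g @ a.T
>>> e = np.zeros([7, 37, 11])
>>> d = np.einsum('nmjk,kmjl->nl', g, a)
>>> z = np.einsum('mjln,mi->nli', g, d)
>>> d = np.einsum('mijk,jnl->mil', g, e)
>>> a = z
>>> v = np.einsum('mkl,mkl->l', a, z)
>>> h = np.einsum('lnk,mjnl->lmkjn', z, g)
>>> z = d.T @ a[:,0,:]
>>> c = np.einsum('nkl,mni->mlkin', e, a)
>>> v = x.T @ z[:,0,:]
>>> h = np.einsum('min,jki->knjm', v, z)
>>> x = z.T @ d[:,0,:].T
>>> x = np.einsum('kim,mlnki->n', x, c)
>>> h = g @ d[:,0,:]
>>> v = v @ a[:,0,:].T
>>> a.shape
(23, 7, 5)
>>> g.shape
(23, 7, 7, 23)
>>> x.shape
(37,)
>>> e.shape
(7, 37, 11)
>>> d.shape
(23, 7, 11)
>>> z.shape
(11, 7, 5)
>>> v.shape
(5, 5, 23)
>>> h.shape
(23, 7, 7, 11)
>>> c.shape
(23, 11, 37, 5, 7)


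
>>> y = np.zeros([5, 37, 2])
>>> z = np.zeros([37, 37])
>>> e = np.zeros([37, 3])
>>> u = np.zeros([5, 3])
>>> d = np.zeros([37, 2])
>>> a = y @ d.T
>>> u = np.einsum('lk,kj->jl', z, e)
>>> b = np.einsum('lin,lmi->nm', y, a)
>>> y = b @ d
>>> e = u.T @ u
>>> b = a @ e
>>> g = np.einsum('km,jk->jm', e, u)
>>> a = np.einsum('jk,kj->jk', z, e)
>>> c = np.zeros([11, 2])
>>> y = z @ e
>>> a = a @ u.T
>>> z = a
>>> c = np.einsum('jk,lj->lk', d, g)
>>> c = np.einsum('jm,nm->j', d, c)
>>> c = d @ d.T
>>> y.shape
(37, 37)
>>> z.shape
(37, 3)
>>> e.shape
(37, 37)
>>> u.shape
(3, 37)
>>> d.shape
(37, 2)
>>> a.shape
(37, 3)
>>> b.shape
(5, 37, 37)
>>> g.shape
(3, 37)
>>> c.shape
(37, 37)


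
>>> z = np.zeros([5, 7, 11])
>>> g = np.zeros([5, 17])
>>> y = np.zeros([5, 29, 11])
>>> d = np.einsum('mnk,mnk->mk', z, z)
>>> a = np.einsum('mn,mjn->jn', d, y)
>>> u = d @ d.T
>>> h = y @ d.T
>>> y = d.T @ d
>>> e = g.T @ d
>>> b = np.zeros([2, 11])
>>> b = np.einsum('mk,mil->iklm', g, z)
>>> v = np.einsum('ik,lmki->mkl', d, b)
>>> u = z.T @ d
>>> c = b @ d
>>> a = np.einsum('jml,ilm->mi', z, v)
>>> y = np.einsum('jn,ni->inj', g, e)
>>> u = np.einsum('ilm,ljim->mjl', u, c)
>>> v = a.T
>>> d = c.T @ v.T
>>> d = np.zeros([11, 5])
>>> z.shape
(5, 7, 11)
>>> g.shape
(5, 17)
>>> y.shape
(11, 17, 5)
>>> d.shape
(11, 5)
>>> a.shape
(7, 17)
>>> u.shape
(11, 17, 7)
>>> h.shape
(5, 29, 5)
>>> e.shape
(17, 11)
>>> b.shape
(7, 17, 11, 5)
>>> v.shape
(17, 7)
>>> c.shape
(7, 17, 11, 11)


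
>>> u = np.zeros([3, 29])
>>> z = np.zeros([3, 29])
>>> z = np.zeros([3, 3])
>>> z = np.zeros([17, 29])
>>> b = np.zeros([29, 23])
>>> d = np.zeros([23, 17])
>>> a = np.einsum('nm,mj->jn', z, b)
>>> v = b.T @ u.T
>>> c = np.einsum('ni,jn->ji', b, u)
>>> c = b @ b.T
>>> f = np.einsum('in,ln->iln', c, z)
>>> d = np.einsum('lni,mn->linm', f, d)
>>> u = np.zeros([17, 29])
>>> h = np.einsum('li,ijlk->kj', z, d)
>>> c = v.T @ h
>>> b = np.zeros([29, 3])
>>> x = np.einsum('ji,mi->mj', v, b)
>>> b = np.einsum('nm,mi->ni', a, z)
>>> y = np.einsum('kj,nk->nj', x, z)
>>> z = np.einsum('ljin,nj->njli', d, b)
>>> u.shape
(17, 29)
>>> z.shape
(23, 29, 29, 17)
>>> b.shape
(23, 29)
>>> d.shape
(29, 29, 17, 23)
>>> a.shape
(23, 17)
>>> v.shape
(23, 3)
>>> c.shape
(3, 29)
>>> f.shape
(29, 17, 29)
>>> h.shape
(23, 29)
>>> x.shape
(29, 23)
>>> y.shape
(17, 23)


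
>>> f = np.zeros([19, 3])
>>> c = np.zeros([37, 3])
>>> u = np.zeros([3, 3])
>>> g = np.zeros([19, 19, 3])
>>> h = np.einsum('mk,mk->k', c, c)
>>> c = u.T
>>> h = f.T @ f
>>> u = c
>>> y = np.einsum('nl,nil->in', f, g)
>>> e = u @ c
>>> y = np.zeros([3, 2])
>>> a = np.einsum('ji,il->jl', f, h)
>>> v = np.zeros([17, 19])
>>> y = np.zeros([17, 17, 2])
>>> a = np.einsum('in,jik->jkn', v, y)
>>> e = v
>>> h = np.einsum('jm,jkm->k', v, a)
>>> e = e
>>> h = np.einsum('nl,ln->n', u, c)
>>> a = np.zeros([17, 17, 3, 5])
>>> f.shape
(19, 3)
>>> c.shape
(3, 3)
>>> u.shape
(3, 3)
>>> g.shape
(19, 19, 3)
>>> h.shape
(3,)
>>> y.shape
(17, 17, 2)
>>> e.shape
(17, 19)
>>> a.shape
(17, 17, 3, 5)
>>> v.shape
(17, 19)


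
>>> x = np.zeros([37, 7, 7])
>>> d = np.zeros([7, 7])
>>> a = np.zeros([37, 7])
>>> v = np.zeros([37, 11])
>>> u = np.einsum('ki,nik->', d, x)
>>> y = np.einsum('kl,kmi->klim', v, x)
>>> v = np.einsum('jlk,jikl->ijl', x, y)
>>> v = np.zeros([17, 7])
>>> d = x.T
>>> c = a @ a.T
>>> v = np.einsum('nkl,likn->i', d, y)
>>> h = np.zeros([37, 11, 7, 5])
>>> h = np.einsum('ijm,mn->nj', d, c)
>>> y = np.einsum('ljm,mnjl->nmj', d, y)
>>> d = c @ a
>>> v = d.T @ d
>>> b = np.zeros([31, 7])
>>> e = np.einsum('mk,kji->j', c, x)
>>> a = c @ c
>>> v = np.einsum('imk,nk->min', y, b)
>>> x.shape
(37, 7, 7)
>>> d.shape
(37, 7)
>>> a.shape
(37, 37)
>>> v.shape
(37, 11, 31)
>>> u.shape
()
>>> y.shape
(11, 37, 7)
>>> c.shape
(37, 37)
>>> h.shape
(37, 7)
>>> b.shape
(31, 7)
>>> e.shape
(7,)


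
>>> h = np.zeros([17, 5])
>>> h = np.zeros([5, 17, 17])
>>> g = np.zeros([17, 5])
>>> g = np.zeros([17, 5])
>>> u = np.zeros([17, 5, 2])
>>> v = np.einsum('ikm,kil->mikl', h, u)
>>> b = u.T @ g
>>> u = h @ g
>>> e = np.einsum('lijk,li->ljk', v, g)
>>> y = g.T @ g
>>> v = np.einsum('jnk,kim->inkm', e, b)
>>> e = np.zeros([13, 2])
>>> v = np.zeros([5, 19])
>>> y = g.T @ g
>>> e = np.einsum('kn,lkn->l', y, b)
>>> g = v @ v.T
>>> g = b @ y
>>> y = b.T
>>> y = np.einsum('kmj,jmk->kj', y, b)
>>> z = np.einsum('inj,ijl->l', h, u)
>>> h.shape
(5, 17, 17)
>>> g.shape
(2, 5, 5)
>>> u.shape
(5, 17, 5)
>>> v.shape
(5, 19)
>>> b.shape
(2, 5, 5)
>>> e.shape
(2,)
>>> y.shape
(5, 2)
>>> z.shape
(5,)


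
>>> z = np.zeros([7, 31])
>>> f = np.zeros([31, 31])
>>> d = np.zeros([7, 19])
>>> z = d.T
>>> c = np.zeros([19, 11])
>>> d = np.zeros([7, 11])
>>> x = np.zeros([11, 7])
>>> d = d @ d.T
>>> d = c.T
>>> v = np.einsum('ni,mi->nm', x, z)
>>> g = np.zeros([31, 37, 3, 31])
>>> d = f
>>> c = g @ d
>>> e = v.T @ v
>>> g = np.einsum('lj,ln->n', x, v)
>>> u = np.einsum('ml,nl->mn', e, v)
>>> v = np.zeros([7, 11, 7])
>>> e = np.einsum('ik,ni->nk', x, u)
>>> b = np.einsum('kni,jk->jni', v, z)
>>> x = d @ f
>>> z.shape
(19, 7)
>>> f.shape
(31, 31)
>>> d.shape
(31, 31)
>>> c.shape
(31, 37, 3, 31)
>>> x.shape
(31, 31)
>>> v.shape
(7, 11, 7)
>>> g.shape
(19,)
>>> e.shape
(19, 7)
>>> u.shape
(19, 11)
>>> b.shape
(19, 11, 7)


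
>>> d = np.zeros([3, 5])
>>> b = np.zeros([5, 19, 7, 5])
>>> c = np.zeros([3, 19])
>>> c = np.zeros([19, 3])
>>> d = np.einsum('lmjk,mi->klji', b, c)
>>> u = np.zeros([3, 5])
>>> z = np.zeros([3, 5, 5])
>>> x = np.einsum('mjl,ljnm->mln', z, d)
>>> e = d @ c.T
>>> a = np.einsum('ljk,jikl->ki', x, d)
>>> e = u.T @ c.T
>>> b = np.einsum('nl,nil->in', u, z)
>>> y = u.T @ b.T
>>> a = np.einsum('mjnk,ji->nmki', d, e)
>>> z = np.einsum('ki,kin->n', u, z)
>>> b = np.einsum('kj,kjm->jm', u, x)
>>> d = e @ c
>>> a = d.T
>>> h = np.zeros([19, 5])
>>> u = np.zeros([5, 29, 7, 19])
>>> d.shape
(5, 3)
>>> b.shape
(5, 7)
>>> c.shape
(19, 3)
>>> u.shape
(5, 29, 7, 19)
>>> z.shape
(5,)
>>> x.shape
(3, 5, 7)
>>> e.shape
(5, 19)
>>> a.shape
(3, 5)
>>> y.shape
(5, 5)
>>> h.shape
(19, 5)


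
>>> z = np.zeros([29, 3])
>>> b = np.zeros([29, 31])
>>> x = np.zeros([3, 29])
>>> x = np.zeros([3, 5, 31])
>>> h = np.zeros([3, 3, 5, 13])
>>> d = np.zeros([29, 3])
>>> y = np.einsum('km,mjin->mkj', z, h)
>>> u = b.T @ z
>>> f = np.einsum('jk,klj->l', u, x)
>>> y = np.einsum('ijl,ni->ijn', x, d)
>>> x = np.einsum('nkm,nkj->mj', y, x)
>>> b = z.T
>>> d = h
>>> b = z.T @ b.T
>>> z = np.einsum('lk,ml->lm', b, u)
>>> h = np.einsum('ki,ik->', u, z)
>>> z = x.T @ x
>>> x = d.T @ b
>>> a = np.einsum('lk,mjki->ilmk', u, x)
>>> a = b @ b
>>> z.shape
(31, 31)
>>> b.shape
(3, 3)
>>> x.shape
(13, 5, 3, 3)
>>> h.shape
()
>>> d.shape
(3, 3, 5, 13)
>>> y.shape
(3, 5, 29)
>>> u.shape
(31, 3)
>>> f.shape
(5,)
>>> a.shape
(3, 3)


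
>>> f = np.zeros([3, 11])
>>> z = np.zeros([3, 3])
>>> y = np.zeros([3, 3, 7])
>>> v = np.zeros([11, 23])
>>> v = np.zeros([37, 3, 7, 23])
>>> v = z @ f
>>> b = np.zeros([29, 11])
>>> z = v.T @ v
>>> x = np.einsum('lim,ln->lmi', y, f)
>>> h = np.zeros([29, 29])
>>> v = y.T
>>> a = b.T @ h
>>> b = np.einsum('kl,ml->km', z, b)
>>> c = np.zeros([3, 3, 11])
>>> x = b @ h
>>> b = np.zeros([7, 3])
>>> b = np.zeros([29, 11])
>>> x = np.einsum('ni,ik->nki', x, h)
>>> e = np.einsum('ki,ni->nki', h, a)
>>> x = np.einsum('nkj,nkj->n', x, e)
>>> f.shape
(3, 11)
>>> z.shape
(11, 11)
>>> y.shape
(3, 3, 7)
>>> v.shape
(7, 3, 3)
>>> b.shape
(29, 11)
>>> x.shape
(11,)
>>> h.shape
(29, 29)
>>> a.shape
(11, 29)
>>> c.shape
(3, 3, 11)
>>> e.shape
(11, 29, 29)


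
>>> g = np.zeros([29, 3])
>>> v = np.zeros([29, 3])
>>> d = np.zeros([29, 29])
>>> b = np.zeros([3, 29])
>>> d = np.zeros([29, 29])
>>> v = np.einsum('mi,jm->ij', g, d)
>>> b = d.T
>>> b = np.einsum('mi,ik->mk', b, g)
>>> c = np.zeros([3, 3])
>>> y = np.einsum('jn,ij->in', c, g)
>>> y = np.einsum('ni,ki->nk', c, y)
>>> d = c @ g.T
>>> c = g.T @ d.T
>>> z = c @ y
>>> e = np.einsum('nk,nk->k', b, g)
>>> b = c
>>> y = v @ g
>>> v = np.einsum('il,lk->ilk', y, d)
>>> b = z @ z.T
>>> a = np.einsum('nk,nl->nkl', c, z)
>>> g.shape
(29, 3)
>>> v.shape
(3, 3, 29)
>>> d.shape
(3, 29)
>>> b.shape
(3, 3)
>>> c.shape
(3, 3)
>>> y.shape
(3, 3)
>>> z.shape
(3, 29)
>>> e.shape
(3,)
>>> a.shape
(3, 3, 29)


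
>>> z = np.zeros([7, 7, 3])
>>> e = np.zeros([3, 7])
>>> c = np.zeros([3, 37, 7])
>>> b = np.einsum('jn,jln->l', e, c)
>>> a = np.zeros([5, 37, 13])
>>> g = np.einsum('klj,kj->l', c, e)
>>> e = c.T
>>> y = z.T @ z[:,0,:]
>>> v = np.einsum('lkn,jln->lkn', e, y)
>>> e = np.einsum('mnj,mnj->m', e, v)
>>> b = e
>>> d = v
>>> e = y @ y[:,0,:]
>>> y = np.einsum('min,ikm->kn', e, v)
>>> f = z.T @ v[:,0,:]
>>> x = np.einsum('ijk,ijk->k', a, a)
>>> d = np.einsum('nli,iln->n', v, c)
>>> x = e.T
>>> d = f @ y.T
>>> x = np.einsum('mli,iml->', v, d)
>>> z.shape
(7, 7, 3)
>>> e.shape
(3, 7, 3)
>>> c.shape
(3, 37, 7)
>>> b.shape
(7,)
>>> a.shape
(5, 37, 13)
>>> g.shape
(37,)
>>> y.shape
(37, 3)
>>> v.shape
(7, 37, 3)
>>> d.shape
(3, 7, 37)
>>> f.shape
(3, 7, 3)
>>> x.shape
()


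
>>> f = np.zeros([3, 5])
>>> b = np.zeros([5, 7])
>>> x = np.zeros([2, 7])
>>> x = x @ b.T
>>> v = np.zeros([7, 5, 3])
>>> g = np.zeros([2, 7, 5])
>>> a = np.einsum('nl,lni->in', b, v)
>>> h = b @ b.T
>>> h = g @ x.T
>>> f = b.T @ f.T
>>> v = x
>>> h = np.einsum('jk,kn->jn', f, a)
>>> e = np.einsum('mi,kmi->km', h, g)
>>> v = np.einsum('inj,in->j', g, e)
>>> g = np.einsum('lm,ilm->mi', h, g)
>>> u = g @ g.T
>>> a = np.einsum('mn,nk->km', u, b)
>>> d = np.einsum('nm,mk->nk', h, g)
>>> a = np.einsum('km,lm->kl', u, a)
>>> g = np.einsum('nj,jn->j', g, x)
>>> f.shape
(7, 3)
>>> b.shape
(5, 7)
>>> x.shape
(2, 5)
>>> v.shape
(5,)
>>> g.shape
(2,)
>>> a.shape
(5, 7)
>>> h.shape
(7, 5)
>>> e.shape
(2, 7)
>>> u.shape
(5, 5)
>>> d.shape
(7, 2)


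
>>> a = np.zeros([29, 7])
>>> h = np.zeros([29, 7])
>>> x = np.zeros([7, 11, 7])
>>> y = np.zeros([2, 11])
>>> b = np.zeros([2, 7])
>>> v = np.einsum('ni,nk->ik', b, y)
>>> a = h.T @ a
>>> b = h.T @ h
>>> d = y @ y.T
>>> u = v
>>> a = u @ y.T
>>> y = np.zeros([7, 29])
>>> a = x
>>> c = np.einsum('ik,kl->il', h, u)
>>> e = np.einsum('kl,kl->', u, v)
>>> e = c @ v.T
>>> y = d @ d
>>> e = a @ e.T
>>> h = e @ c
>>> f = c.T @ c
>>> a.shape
(7, 11, 7)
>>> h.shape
(7, 11, 11)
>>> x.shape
(7, 11, 7)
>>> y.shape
(2, 2)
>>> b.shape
(7, 7)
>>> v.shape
(7, 11)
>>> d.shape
(2, 2)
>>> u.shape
(7, 11)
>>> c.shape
(29, 11)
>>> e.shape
(7, 11, 29)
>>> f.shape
(11, 11)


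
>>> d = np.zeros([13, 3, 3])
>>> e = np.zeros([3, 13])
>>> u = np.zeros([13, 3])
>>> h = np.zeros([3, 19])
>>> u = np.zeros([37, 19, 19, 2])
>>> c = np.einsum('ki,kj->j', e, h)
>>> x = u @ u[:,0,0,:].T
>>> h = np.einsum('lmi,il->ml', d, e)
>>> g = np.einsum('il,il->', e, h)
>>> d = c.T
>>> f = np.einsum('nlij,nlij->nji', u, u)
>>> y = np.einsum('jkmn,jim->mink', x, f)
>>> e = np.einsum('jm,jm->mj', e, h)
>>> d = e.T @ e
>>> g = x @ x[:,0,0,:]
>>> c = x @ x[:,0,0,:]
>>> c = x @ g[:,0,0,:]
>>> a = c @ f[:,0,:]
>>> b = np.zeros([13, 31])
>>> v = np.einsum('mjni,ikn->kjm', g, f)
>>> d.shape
(3, 3)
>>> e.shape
(13, 3)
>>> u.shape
(37, 19, 19, 2)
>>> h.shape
(3, 13)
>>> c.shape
(37, 19, 19, 37)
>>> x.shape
(37, 19, 19, 37)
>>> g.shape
(37, 19, 19, 37)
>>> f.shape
(37, 2, 19)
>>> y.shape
(19, 2, 37, 19)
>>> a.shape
(37, 19, 19, 19)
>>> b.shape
(13, 31)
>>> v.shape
(2, 19, 37)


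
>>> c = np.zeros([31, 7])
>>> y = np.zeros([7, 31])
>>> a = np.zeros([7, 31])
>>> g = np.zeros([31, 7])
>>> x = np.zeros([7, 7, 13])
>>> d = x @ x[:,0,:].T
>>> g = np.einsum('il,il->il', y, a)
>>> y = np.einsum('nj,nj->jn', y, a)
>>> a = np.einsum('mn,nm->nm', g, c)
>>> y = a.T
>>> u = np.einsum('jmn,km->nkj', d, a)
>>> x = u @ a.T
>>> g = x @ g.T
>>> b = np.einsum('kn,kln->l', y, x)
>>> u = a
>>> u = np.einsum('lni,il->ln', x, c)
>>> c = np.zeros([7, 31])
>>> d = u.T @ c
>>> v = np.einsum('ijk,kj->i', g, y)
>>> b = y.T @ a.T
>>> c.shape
(7, 31)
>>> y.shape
(7, 31)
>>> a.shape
(31, 7)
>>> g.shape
(7, 31, 7)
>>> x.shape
(7, 31, 31)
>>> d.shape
(31, 31)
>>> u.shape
(7, 31)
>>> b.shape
(31, 31)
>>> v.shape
(7,)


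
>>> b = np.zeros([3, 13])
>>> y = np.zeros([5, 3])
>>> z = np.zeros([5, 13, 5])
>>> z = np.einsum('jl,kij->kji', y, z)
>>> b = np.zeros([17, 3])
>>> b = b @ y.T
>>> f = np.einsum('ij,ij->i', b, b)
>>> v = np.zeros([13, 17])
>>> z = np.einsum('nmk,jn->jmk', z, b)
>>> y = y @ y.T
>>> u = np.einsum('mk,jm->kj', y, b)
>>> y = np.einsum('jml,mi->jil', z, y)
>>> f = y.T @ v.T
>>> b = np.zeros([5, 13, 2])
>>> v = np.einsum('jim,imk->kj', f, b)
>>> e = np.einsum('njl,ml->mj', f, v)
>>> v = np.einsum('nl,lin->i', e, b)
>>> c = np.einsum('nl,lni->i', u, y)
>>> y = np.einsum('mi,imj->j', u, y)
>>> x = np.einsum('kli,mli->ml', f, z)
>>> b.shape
(5, 13, 2)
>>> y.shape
(13,)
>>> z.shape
(17, 5, 13)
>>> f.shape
(13, 5, 13)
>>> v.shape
(13,)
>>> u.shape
(5, 17)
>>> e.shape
(2, 5)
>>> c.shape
(13,)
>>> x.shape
(17, 5)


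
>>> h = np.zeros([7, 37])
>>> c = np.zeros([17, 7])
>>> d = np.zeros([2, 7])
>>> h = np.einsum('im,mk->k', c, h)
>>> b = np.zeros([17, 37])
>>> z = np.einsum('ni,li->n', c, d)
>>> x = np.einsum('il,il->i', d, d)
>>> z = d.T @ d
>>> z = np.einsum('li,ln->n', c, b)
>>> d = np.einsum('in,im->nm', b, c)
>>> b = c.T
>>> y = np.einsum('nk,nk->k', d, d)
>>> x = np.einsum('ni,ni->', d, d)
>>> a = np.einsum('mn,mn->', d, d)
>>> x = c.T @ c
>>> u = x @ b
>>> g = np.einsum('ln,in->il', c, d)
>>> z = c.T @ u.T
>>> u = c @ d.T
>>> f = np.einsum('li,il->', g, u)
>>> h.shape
(37,)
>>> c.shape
(17, 7)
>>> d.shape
(37, 7)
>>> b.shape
(7, 17)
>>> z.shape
(7, 7)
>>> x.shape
(7, 7)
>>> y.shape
(7,)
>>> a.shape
()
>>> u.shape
(17, 37)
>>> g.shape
(37, 17)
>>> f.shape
()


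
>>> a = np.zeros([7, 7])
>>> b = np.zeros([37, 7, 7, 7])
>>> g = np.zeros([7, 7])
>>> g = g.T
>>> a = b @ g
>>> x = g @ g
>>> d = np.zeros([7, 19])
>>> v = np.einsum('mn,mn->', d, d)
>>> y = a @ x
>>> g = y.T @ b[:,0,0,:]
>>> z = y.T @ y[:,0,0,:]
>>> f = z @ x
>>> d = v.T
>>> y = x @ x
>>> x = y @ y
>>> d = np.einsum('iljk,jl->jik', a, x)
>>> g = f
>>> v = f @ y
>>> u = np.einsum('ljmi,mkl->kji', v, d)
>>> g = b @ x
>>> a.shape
(37, 7, 7, 7)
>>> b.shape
(37, 7, 7, 7)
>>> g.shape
(37, 7, 7, 7)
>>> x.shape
(7, 7)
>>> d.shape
(7, 37, 7)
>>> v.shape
(7, 7, 7, 7)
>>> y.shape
(7, 7)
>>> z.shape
(7, 7, 7, 7)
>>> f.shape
(7, 7, 7, 7)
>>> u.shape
(37, 7, 7)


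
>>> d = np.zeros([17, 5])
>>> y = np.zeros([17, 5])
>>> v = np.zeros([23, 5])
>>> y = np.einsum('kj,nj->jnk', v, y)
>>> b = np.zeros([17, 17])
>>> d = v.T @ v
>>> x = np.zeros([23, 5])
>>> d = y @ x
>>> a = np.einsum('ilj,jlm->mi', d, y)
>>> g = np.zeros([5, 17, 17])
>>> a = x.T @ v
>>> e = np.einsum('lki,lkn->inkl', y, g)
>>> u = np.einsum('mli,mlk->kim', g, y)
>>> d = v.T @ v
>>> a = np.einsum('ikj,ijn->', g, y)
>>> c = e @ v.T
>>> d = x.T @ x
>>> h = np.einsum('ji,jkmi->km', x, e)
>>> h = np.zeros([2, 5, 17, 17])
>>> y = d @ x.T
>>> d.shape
(5, 5)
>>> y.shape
(5, 23)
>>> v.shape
(23, 5)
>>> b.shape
(17, 17)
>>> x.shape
(23, 5)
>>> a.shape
()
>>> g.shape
(5, 17, 17)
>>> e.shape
(23, 17, 17, 5)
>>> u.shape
(23, 17, 5)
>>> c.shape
(23, 17, 17, 23)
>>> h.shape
(2, 5, 17, 17)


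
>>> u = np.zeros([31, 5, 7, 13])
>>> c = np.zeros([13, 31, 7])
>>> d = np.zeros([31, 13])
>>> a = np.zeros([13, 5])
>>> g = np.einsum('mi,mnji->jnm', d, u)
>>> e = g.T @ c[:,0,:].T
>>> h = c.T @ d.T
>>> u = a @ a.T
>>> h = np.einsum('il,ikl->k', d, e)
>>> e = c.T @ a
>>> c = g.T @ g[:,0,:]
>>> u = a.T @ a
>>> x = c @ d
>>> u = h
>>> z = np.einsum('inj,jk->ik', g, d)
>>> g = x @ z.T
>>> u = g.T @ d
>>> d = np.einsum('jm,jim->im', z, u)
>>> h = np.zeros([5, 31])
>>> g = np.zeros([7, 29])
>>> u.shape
(7, 5, 13)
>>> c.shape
(31, 5, 31)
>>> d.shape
(5, 13)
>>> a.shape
(13, 5)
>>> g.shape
(7, 29)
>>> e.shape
(7, 31, 5)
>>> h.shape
(5, 31)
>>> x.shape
(31, 5, 13)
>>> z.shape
(7, 13)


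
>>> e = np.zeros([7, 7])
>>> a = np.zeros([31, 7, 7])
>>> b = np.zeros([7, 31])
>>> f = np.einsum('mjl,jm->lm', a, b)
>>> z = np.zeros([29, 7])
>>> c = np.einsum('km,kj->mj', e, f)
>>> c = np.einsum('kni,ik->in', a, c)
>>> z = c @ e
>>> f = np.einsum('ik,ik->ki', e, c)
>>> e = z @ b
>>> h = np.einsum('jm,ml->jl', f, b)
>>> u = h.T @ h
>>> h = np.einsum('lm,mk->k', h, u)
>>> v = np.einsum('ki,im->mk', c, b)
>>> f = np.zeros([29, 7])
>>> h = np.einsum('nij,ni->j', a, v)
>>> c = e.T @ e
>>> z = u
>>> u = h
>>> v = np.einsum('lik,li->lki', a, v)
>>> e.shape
(7, 31)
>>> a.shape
(31, 7, 7)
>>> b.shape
(7, 31)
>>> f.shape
(29, 7)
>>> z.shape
(31, 31)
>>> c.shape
(31, 31)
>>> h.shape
(7,)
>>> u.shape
(7,)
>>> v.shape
(31, 7, 7)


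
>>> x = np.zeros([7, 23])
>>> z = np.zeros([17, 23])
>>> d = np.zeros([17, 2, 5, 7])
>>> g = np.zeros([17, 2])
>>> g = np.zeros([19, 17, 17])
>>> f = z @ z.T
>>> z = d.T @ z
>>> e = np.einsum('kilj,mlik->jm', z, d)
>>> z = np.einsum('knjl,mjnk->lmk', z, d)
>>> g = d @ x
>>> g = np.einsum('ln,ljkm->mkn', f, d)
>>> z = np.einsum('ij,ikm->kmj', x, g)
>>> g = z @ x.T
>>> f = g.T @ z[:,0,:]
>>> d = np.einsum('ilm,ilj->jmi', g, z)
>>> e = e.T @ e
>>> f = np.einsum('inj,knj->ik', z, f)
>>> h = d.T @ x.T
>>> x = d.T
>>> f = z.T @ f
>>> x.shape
(5, 7, 23)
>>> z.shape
(5, 17, 23)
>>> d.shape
(23, 7, 5)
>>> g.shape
(5, 17, 7)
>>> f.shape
(23, 17, 7)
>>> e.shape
(17, 17)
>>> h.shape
(5, 7, 7)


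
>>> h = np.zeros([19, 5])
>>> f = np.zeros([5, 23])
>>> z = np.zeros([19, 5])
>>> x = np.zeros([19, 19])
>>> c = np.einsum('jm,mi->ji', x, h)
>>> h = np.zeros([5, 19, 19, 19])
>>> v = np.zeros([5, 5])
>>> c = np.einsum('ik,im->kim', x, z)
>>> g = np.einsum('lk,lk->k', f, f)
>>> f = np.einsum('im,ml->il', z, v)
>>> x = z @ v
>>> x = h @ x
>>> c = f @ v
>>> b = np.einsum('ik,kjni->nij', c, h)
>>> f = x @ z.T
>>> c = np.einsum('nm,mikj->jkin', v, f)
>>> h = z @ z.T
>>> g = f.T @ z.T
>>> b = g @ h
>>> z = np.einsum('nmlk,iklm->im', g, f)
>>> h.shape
(19, 19)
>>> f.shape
(5, 19, 19, 19)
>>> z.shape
(5, 19)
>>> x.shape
(5, 19, 19, 5)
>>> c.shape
(19, 19, 19, 5)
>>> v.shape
(5, 5)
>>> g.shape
(19, 19, 19, 19)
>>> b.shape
(19, 19, 19, 19)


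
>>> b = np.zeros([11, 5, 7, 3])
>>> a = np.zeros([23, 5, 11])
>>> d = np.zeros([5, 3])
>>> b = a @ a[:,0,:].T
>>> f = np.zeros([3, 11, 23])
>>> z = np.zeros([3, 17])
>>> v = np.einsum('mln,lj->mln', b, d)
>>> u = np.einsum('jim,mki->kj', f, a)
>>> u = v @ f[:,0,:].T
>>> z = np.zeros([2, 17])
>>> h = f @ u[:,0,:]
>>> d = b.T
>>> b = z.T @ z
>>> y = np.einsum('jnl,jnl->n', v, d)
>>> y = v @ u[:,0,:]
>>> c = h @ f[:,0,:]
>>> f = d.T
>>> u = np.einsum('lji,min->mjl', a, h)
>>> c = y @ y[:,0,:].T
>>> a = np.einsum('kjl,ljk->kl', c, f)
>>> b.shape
(17, 17)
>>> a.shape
(23, 23)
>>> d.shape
(23, 5, 23)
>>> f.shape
(23, 5, 23)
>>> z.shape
(2, 17)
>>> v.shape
(23, 5, 23)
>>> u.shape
(3, 5, 23)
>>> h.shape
(3, 11, 3)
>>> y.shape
(23, 5, 3)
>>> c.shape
(23, 5, 23)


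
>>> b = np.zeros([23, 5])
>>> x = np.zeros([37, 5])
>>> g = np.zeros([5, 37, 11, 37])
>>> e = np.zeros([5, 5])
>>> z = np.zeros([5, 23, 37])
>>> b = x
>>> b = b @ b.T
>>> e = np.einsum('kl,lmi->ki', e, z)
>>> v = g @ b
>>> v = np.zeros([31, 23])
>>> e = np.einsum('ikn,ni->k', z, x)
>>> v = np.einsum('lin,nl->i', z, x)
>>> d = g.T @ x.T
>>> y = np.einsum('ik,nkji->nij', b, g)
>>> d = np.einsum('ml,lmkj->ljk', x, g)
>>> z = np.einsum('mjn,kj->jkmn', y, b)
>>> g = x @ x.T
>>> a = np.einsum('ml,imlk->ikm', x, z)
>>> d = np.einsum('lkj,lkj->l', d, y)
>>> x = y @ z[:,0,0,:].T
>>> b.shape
(37, 37)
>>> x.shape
(5, 37, 37)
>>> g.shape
(37, 37)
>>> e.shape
(23,)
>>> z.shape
(37, 37, 5, 11)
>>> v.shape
(23,)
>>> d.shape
(5,)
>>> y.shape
(5, 37, 11)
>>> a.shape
(37, 11, 37)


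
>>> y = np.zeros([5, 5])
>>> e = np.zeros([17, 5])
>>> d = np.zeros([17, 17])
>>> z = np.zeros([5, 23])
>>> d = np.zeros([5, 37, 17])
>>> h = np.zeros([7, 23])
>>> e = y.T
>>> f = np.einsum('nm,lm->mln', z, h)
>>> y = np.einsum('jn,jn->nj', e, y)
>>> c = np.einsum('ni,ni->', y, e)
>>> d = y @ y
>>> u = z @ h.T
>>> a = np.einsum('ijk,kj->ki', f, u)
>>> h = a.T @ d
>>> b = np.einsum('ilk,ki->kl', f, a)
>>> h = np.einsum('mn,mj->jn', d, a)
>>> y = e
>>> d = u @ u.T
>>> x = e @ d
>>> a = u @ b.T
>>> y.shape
(5, 5)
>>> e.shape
(5, 5)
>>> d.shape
(5, 5)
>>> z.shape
(5, 23)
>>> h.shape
(23, 5)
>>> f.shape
(23, 7, 5)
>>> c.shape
()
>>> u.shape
(5, 7)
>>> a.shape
(5, 5)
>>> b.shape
(5, 7)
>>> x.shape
(5, 5)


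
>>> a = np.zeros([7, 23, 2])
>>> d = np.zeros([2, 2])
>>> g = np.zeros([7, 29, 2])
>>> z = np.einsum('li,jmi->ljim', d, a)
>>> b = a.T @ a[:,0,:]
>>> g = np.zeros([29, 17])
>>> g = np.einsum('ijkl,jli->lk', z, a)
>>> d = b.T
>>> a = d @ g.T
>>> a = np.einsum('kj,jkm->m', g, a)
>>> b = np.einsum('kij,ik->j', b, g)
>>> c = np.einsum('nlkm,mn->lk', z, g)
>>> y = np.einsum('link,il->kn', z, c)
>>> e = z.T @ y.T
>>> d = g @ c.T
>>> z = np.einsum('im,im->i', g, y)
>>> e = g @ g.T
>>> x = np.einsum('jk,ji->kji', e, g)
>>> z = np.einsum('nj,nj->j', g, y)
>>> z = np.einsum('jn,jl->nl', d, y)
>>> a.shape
(23,)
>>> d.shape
(23, 7)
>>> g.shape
(23, 2)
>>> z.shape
(7, 2)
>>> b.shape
(2,)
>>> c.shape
(7, 2)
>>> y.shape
(23, 2)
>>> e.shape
(23, 23)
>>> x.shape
(23, 23, 2)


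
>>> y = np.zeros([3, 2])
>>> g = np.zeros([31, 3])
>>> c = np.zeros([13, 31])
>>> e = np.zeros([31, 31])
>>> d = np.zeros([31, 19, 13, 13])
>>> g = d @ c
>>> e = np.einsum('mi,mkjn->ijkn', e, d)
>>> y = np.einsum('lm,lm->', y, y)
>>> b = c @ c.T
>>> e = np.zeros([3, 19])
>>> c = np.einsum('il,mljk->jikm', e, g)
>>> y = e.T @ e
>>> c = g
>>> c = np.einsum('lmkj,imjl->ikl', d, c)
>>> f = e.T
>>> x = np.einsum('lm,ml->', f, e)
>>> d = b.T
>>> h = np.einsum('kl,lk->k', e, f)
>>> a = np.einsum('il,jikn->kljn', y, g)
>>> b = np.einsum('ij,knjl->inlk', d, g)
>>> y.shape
(19, 19)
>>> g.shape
(31, 19, 13, 31)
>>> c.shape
(31, 13, 31)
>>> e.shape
(3, 19)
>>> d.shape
(13, 13)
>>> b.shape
(13, 19, 31, 31)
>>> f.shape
(19, 3)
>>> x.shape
()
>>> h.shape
(3,)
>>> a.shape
(13, 19, 31, 31)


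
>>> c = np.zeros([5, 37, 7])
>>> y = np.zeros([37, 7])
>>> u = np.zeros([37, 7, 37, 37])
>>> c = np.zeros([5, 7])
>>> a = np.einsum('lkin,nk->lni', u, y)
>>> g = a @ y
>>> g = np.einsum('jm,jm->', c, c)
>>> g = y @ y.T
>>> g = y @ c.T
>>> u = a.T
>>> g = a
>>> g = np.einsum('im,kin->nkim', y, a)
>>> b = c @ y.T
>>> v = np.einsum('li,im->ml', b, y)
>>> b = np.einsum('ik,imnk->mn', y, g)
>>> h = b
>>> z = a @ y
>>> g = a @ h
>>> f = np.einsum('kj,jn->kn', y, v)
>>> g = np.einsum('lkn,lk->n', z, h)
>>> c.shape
(5, 7)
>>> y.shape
(37, 7)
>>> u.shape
(37, 37, 37)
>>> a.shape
(37, 37, 37)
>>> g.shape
(7,)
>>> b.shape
(37, 37)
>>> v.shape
(7, 5)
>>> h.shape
(37, 37)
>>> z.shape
(37, 37, 7)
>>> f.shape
(37, 5)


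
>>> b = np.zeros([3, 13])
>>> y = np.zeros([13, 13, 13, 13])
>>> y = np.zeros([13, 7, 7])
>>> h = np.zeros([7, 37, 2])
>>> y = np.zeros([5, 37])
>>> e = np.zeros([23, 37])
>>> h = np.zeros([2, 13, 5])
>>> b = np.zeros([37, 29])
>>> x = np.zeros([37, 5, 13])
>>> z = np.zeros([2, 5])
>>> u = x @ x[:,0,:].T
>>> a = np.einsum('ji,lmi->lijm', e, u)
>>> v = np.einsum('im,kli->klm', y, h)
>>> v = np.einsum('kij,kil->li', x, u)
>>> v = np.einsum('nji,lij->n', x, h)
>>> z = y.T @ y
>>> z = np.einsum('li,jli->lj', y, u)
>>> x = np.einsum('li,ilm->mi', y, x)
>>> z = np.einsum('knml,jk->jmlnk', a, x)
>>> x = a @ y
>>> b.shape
(37, 29)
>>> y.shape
(5, 37)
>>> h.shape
(2, 13, 5)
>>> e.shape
(23, 37)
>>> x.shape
(37, 37, 23, 37)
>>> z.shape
(13, 23, 5, 37, 37)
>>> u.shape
(37, 5, 37)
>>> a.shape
(37, 37, 23, 5)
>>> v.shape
(37,)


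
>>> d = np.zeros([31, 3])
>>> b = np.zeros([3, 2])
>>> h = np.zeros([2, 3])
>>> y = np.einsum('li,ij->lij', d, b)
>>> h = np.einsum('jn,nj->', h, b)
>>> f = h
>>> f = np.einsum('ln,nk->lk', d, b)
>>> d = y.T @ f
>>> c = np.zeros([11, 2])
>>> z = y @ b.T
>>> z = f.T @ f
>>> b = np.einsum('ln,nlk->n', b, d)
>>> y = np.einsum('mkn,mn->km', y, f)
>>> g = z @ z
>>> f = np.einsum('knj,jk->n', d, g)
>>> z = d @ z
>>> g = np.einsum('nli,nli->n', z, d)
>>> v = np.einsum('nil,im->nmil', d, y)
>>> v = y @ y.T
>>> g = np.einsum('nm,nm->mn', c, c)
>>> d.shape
(2, 3, 2)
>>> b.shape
(2,)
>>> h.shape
()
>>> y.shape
(3, 31)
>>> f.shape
(3,)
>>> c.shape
(11, 2)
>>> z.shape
(2, 3, 2)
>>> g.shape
(2, 11)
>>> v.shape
(3, 3)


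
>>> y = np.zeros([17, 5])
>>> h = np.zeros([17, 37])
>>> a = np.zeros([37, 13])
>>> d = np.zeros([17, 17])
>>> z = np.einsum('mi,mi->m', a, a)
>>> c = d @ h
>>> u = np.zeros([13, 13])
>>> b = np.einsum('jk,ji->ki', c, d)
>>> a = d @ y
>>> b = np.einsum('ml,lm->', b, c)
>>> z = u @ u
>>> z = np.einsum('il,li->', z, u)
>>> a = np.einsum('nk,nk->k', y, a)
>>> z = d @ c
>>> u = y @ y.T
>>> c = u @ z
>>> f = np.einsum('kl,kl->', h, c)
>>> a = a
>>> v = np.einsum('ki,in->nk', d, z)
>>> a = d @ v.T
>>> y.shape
(17, 5)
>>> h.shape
(17, 37)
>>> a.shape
(17, 37)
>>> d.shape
(17, 17)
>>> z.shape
(17, 37)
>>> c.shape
(17, 37)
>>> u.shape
(17, 17)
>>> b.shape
()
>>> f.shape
()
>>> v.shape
(37, 17)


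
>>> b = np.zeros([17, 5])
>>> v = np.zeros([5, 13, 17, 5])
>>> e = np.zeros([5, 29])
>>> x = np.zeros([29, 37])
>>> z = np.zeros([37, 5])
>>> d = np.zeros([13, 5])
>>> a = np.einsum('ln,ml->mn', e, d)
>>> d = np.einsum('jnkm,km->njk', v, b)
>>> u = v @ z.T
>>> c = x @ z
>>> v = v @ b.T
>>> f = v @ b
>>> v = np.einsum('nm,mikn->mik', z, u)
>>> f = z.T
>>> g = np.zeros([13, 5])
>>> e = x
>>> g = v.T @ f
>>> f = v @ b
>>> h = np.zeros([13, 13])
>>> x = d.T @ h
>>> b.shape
(17, 5)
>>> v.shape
(5, 13, 17)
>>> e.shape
(29, 37)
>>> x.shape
(17, 5, 13)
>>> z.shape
(37, 5)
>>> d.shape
(13, 5, 17)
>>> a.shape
(13, 29)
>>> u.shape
(5, 13, 17, 37)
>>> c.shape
(29, 5)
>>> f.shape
(5, 13, 5)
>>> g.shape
(17, 13, 37)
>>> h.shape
(13, 13)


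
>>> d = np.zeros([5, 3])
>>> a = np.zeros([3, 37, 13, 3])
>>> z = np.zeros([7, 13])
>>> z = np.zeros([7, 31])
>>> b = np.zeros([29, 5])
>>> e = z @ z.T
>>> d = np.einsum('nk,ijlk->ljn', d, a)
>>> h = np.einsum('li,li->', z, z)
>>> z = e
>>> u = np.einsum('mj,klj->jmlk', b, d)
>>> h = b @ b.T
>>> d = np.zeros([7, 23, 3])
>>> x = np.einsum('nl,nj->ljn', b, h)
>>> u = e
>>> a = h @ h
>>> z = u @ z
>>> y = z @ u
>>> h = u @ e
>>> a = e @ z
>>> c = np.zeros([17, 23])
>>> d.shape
(7, 23, 3)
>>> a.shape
(7, 7)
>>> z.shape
(7, 7)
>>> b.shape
(29, 5)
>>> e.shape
(7, 7)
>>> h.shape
(7, 7)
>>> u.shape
(7, 7)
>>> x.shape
(5, 29, 29)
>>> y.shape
(7, 7)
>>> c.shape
(17, 23)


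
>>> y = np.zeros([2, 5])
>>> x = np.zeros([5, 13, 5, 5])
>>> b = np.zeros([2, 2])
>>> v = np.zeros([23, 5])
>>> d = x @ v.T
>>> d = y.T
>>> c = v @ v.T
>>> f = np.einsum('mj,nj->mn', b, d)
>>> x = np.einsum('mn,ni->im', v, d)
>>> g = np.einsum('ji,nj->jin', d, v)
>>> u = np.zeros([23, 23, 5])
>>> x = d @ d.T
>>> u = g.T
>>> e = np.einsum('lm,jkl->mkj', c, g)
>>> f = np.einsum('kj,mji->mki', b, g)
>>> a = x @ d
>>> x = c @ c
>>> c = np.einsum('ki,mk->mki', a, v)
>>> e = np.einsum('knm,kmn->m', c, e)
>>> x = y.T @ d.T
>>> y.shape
(2, 5)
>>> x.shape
(5, 5)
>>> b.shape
(2, 2)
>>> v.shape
(23, 5)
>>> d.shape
(5, 2)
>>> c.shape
(23, 5, 2)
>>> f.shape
(5, 2, 23)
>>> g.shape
(5, 2, 23)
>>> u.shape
(23, 2, 5)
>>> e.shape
(2,)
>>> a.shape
(5, 2)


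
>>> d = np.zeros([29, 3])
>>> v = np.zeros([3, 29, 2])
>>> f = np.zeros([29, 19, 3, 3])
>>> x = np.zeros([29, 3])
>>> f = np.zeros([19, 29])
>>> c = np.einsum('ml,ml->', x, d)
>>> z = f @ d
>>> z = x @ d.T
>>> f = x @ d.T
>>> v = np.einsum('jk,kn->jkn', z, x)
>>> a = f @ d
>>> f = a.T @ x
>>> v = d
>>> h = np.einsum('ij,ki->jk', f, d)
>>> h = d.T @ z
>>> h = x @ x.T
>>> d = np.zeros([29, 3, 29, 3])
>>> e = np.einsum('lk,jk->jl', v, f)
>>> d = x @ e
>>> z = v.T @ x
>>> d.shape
(29, 29)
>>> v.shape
(29, 3)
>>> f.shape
(3, 3)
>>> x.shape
(29, 3)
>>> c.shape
()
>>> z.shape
(3, 3)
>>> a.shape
(29, 3)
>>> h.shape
(29, 29)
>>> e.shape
(3, 29)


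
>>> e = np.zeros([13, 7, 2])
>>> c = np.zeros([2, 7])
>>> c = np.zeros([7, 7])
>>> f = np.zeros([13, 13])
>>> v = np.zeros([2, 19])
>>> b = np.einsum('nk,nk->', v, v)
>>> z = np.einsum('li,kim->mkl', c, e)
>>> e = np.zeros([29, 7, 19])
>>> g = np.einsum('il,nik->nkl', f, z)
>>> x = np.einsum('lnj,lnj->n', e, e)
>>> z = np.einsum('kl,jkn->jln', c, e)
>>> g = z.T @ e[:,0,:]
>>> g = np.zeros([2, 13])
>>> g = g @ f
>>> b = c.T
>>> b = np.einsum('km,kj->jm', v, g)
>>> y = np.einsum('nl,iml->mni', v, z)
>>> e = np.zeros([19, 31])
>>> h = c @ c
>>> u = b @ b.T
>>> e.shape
(19, 31)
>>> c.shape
(7, 7)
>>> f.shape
(13, 13)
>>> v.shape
(2, 19)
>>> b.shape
(13, 19)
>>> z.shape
(29, 7, 19)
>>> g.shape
(2, 13)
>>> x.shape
(7,)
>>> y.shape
(7, 2, 29)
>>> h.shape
(7, 7)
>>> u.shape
(13, 13)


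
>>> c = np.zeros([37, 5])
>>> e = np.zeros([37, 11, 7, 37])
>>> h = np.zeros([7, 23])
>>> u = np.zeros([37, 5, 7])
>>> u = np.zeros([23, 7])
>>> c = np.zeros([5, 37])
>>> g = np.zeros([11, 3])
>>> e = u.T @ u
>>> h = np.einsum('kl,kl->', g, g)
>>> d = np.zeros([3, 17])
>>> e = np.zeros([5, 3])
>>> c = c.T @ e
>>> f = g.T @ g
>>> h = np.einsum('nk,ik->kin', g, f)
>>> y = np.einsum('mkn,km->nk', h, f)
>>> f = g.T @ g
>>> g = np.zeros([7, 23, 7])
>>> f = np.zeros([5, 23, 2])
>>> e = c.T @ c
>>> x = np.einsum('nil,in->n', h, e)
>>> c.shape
(37, 3)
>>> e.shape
(3, 3)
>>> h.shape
(3, 3, 11)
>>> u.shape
(23, 7)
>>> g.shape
(7, 23, 7)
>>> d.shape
(3, 17)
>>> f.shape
(5, 23, 2)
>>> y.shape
(11, 3)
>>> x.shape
(3,)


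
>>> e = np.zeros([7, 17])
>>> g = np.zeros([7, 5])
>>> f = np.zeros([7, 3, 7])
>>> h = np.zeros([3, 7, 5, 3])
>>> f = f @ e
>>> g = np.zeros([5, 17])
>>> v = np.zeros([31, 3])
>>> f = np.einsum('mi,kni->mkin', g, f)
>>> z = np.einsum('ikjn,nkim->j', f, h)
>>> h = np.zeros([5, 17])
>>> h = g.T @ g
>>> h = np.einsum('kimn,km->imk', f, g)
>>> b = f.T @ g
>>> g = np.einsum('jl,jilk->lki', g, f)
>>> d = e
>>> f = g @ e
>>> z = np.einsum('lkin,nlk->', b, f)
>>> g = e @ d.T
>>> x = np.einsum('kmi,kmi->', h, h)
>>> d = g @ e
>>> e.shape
(7, 17)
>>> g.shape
(7, 7)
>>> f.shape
(17, 3, 17)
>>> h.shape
(7, 17, 5)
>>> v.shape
(31, 3)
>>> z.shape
()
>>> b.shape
(3, 17, 7, 17)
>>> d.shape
(7, 17)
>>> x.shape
()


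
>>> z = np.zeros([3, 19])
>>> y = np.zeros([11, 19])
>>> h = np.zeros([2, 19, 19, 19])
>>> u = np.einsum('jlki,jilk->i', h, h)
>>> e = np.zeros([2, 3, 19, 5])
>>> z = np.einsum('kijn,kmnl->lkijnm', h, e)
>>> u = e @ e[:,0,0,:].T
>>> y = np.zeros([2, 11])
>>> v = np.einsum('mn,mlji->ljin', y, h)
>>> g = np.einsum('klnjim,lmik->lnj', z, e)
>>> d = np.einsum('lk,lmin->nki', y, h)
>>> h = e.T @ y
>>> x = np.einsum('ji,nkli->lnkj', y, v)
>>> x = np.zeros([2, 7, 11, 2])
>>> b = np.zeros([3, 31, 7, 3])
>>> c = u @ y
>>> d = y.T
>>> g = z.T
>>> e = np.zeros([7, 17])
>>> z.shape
(5, 2, 19, 19, 19, 3)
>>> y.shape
(2, 11)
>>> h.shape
(5, 19, 3, 11)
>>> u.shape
(2, 3, 19, 2)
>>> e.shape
(7, 17)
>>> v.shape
(19, 19, 19, 11)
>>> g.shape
(3, 19, 19, 19, 2, 5)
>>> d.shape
(11, 2)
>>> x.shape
(2, 7, 11, 2)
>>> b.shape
(3, 31, 7, 3)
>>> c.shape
(2, 3, 19, 11)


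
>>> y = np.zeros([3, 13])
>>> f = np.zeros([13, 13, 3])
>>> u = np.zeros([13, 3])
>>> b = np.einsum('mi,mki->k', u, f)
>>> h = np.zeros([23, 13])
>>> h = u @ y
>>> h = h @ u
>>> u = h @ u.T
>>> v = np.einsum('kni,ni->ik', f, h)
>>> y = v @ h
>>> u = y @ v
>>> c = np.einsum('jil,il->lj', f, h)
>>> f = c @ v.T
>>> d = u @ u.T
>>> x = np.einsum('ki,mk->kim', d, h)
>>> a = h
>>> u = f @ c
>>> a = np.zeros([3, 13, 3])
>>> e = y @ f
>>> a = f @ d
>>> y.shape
(3, 3)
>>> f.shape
(3, 3)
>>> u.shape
(3, 13)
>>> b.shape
(13,)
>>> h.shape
(13, 3)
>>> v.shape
(3, 13)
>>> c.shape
(3, 13)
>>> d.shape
(3, 3)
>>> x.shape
(3, 3, 13)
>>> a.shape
(3, 3)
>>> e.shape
(3, 3)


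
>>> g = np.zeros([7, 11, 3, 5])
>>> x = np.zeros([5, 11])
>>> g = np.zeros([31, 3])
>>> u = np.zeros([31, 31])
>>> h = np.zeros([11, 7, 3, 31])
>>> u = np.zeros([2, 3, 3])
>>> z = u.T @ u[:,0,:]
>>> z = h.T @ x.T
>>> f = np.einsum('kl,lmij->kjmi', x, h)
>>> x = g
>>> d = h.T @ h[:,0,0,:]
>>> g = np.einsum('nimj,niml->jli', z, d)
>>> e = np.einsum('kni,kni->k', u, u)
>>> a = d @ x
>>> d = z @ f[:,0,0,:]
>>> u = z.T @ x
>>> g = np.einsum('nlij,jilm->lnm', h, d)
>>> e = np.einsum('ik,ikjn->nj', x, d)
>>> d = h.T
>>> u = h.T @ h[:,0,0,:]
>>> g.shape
(7, 11, 3)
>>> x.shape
(31, 3)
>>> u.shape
(31, 3, 7, 31)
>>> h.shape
(11, 7, 3, 31)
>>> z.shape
(31, 3, 7, 5)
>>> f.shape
(5, 31, 7, 3)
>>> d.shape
(31, 3, 7, 11)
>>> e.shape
(3, 7)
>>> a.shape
(31, 3, 7, 3)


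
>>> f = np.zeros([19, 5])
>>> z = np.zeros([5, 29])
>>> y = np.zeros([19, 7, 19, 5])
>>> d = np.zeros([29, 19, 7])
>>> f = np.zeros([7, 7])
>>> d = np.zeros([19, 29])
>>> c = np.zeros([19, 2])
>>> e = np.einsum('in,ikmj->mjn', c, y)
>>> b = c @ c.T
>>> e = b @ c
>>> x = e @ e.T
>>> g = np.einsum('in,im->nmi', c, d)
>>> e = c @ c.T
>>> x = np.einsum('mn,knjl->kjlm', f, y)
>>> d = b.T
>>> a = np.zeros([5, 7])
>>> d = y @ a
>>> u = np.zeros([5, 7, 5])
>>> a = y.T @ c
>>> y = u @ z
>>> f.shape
(7, 7)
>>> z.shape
(5, 29)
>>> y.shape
(5, 7, 29)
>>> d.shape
(19, 7, 19, 7)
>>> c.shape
(19, 2)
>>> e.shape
(19, 19)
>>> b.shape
(19, 19)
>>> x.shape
(19, 19, 5, 7)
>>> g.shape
(2, 29, 19)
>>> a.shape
(5, 19, 7, 2)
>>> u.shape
(5, 7, 5)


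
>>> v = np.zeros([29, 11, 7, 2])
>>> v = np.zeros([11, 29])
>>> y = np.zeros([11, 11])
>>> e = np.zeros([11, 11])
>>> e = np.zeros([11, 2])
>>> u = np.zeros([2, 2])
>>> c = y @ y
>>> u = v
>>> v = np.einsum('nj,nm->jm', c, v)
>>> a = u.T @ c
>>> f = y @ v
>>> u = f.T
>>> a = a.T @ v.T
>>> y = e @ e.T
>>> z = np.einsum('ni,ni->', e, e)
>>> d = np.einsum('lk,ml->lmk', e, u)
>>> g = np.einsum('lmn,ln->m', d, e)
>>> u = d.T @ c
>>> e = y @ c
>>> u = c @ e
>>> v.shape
(11, 29)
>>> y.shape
(11, 11)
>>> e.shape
(11, 11)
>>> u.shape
(11, 11)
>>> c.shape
(11, 11)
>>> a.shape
(11, 11)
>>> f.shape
(11, 29)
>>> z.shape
()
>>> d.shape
(11, 29, 2)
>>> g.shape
(29,)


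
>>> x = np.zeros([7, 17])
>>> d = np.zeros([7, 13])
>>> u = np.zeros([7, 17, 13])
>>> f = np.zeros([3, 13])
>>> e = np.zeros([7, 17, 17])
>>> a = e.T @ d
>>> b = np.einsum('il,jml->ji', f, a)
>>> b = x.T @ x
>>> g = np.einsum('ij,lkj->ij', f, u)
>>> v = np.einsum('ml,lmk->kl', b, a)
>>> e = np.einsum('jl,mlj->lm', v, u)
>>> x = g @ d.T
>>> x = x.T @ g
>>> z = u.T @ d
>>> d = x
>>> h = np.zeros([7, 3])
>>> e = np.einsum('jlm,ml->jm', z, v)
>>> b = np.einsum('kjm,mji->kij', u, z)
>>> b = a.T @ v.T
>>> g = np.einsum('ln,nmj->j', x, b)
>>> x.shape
(7, 13)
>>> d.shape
(7, 13)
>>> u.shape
(7, 17, 13)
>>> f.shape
(3, 13)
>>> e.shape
(13, 13)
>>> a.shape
(17, 17, 13)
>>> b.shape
(13, 17, 13)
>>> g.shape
(13,)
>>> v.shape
(13, 17)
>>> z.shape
(13, 17, 13)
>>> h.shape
(7, 3)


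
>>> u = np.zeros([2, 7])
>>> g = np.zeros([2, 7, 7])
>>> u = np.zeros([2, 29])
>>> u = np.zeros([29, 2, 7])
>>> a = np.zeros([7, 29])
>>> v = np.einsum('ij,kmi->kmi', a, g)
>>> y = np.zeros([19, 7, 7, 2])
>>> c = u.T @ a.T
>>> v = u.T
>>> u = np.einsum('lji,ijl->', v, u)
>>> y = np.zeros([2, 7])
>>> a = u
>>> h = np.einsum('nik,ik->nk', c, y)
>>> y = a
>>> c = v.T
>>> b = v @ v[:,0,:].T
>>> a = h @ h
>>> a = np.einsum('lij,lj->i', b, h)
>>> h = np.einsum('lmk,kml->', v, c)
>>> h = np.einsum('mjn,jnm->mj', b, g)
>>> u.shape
()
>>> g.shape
(2, 7, 7)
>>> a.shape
(2,)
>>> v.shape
(7, 2, 29)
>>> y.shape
()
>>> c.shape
(29, 2, 7)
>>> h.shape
(7, 2)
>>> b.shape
(7, 2, 7)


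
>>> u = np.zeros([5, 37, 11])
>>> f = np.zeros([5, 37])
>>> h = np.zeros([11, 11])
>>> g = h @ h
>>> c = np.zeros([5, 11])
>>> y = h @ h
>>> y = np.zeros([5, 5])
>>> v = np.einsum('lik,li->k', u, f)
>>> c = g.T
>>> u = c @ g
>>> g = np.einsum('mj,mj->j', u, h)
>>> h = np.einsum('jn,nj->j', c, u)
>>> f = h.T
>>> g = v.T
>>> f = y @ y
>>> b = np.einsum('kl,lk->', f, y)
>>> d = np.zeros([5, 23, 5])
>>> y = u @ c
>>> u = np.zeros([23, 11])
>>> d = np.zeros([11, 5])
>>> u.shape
(23, 11)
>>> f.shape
(5, 5)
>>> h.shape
(11,)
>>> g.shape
(11,)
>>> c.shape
(11, 11)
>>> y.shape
(11, 11)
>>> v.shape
(11,)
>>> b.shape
()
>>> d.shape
(11, 5)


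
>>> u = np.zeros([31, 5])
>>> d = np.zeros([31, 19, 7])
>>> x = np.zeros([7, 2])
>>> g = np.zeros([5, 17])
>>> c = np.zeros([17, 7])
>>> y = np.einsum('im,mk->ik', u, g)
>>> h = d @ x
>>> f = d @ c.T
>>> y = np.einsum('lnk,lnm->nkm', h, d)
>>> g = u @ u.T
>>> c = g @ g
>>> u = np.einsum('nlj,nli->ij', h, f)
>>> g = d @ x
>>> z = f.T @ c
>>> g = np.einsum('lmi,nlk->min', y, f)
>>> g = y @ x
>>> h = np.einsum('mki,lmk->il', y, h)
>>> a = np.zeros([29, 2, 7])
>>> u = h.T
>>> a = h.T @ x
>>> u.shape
(31, 7)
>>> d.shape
(31, 19, 7)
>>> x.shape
(7, 2)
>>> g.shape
(19, 2, 2)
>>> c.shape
(31, 31)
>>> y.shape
(19, 2, 7)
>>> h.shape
(7, 31)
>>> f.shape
(31, 19, 17)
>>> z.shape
(17, 19, 31)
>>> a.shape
(31, 2)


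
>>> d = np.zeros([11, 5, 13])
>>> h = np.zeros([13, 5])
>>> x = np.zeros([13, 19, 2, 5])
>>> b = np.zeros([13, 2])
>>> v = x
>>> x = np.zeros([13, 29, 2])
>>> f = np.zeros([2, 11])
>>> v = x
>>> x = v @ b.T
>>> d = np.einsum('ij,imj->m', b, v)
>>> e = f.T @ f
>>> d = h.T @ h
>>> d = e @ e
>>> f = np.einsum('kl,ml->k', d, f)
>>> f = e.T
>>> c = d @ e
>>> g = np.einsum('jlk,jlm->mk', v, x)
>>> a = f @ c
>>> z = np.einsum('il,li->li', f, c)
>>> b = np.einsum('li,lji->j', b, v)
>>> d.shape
(11, 11)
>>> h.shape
(13, 5)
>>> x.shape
(13, 29, 13)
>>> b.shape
(29,)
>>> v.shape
(13, 29, 2)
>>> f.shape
(11, 11)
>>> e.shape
(11, 11)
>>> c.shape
(11, 11)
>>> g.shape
(13, 2)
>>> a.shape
(11, 11)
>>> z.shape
(11, 11)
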